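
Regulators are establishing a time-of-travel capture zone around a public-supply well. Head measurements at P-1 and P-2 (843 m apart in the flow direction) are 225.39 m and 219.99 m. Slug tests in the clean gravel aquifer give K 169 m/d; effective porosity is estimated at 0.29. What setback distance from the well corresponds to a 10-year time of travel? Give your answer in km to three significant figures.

Hydraulic gradient i = (225.39 − 219.99) / 843 = 5.40 / 843 = 0.006406
Specific discharge q = 169 × 0.006406 = 1.083 m/d
Seepage velocity v = q / n = 1.083 / 0.29 = 3.733 m/d
T = 10 yr × 365 = 3650 d
L = v × T = 3.733 × 3650 = 13630 m
   = 13.6 km

13.6 km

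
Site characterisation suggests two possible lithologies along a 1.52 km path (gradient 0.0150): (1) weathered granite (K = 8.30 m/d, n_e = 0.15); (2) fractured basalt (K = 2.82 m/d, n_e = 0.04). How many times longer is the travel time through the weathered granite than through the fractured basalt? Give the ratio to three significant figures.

1.27

Unit 1 (weathered granite): v = 8.30×0.015/0.15 = 0.8300 m/d, t = 1520/0.8300 = 1831 d
Unit 2 (fractured basalt): v = 2.82×0.015/0.04 = 1.057 m/d, t = 1520/1.057 = 1437 d
t(weathered granite) / t(fractured basalt) = 1831/1437 = 1.27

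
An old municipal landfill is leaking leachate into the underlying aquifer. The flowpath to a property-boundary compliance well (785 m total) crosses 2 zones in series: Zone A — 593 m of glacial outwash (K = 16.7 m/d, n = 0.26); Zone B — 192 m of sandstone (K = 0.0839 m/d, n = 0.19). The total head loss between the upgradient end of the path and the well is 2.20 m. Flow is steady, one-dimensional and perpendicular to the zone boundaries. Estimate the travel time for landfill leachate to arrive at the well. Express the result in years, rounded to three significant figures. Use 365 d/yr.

552 years

Steady 1-D flow in series ⇒ the Darcy flux q is identical in every zone and the zone head losses add (resistances L/K in series).
Σ(L/K) = 593/16.7 + 192/0.0839 = 35.51 + 2288 = 2324 d
q = ΔH / Σ(L/K) = 2.20 / 2324 = 9.467e-4 m/d (same in every zone)
Zone A: v = q/n = 9.467e-4/0.26 = 0.003641 m/d → t_A = 593/0.003641 = 162900 d
Zone B: v = q/n = 9.467e-4/0.19 = 0.004982 m/d → t_B = 192/0.004982 = 38540 d
Total t = 162900 + 38540 = 201400 d
   = 201400 / 365 = 552 yr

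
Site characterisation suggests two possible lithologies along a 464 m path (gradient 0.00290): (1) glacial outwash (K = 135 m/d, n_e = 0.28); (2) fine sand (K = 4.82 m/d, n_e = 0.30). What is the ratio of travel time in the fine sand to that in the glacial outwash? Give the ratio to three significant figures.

30.0

Unit 1 (glacial outwash): v = 135×0.0029/0.28 = 1.398 m/d, t = 464/1.398 = 331.9 d
Unit 2 (fine sand): v = 4.82×0.0029/0.30 = 0.04659 m/d, t = 464/0.04659 = 9959 d
t(fine sand) / t(glacial outwash) = 9959/331.9 = 30.0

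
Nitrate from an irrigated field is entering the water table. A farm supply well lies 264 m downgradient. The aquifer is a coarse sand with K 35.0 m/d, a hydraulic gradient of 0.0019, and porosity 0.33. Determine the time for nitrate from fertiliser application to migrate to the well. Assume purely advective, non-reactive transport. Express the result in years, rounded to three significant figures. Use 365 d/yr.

q = Ki = 35.0 × 0.0019 = 0.06650 m/d
Seepage velocity v = q / n = 0.06650 / 0.33 = 0.2015 m/d
t = L / v = 264 / 0.2015 = 1310 d
   = 1310 / 365 = 3.59 yr

3.59 years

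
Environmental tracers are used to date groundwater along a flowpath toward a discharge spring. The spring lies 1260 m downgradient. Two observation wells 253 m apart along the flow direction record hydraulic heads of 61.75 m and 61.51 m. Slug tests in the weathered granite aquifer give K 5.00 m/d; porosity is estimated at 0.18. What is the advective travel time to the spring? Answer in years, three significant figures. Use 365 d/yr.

131 years

Hydraulic gradient i = (61.75 − 61.51) / 253 = 0.24 / 253 = 9.486e-4
Darcy flux q = K·i = 5.00 × 9.486e-4 = 0.004743 m/d
Seepage velocity v = q / n = 0.004743 / 0.18 = 0.02635 m/d
t = L / v = 1260 / 0.02635 = 47820 d
   = 47820 / 365 = 131 yr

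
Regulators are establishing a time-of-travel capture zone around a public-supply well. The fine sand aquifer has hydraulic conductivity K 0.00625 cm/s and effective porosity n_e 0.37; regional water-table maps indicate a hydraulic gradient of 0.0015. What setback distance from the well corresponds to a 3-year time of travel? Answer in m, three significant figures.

K = 0.00625 cm/s × 864 = 5.400 m/d
Specific discharge q = 5.400 × 0.0015 = 0.008100 m/d
Average linear velocity = 0.008100 / 0.37 = 0.02189 m/d
T = 3 yr × 365 = 1095 d
L = v × T = 0.02189 × 1095 = 23.97 m

24.0 m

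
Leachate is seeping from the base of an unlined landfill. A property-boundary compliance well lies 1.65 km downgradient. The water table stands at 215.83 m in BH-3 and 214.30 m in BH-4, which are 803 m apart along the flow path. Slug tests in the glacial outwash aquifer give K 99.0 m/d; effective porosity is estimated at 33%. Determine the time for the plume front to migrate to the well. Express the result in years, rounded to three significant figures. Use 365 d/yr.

Hydraulic gradient i = (215.83 − 214.30) / 803 = 1.53 / 803 = 0.001905
Darcy flux q = K·i = 99.0 × 0.001905 = 0.1886 m/d
v = Ki/n = 99.0·0.001905/0.33 = 0.5716 m/d
L = 1.65 km = 1650 m
t = L / v = 1650 / 0.5716 = 2887 d
   = 2887 / 365 = 7.91 yr

7.91 years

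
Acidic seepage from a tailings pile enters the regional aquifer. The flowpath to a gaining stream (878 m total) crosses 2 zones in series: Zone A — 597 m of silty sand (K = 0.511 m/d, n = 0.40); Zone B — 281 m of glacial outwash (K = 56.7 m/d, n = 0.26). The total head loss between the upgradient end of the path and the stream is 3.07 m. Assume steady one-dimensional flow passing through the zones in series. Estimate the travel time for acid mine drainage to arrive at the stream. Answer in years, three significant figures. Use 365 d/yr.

Continuity: the same q passes through each zone, so ΔH = q·Σ(L_j/K_j) — the zones act as resistances in series.
Σ(L/K) = 597/0.511 + 281/56.7 = 1168 + 4.956 = 1173 d
q = ΔH / Σ(L/K) = 3.07 / 1173 = 0.002617 m/d (same in every zone)
Zone A: v = q/n = 0.002617/0.40 = 0.006542 m/d → t_A = 597/0.006542 = 91260 d
Zone B: v = q/n = 0.002617/0.26 = 0.01006 m/d → t_B = 281/0.01006 = 27920 d
Total t = 91260 + 27920 = 119200 d
   = 119200 / 365 = 327 yr

327 years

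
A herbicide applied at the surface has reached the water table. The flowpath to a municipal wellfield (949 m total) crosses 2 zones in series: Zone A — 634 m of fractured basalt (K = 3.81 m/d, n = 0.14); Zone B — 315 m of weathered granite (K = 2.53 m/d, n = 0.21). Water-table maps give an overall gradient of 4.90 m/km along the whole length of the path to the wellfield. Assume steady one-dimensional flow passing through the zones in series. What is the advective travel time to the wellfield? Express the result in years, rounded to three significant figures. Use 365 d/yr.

Steady 1-D flow in series ⇒ the Darcy flux q is identical in every zone and the zone head losses add (resistances L/K in series).
Σ(L/K) = 634/3.81 + 315/2.53 = 166.4 + 124.5 = 290.9 d
K_eq = L_total / Σ(L/K) = 949 / 290.9 = 3.262 m/d
q = K_eq · i = 3.262 × 0.0049 = 0.01598 m/d (same in every zone)
Zone A: v = q/n = 0.01598/0.14 = 0.1142 m/d → t_A = 634/0.1142 = 5553 d
Zone B: v = q/n = 0.01598/0.21 = 0.07612 m/d → t_B = 315/0.07612 = 4138 d
Total t = 5553 + 4138 = 9691 d
   = 9691 / 365 = 26.6 yr

26.6 years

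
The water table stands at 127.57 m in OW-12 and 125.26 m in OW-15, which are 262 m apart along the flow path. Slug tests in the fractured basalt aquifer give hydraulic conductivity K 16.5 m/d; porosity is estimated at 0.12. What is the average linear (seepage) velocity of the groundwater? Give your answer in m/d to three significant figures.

Hydraulic gradient i = (127.57 − 125.26) / 262 = 2.31 / 262 = 0.008817
q = Ki = 16.5 × 0.008817 = 0.1455 m/d
v_s = q/n_e = 0.1455/0.12 = 1.212 m/d

1.21 m/d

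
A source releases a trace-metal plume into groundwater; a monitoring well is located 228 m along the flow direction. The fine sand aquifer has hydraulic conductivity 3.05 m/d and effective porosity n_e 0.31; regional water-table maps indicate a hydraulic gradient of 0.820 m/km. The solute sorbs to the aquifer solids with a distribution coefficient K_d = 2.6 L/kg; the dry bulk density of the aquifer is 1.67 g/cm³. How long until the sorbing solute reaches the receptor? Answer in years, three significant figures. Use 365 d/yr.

Darcy flux q = K·i = 3.05 × 8.2e-4 = 0.002501 m/d
v_s = q/n_e = 0.002501/0.31 = 0.008068 m/d
Retardation R = 1 + ρ_b·K_d/n = 1 + 1.67×2.6/0.31 = 15.01
Contaminant velocity v_c = v/R = 0.008068/15.01 = 5.376e-4 m/d
t = L/v_c = 228/5.376e-4 = 424100 d
   = 424100/365 = 1160 yr

1160 years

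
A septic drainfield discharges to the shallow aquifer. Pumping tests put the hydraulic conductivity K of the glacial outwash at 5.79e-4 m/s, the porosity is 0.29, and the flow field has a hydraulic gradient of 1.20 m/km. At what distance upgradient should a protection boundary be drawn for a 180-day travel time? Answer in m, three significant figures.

37.3 m

K = 5.79e-4 m/s × 86400 s/d = 50.03 m/d
Darcy flux q = K·i = 50.03 × 0.0012 = 0.06003 m/d
v = Ki/n = 50.03·0.0012/0.29 = 0.2070 m/d
L = v × T = 0.2070 × 180 = 37.26 m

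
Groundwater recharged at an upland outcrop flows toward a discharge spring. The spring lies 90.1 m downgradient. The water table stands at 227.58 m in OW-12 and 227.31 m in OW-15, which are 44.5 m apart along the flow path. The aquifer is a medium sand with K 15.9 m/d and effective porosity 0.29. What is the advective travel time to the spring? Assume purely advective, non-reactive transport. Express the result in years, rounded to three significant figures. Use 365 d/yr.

Hydraulic gradient i = (227.58 − 227.31) / 44.5 = 0.27 / 44.5 = 0.006067
Specific discharge q = 15.9 × 0.006067 = 0.09647 m/d
Average linear velocity = 0.09647 / 0.29 = 0.3327 m/d
t = L / v = 90.1 / 0.3327 = 270.8 d
   = 270.8 / 365 = 0.742 yr

0.742 years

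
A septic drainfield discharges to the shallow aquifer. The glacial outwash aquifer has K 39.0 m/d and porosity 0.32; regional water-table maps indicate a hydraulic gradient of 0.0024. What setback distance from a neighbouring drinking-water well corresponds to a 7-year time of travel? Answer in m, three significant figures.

Specific discharge q = 39.0 × 0.0024 = 0.09360 m/d
Average linear velocity = 0.09360 / 0.32 = 0.2925 m/d
T = 7 yr × 365 = 2555 d
L = v × T = 0.2925 × 2555 = 747.3 m

747 m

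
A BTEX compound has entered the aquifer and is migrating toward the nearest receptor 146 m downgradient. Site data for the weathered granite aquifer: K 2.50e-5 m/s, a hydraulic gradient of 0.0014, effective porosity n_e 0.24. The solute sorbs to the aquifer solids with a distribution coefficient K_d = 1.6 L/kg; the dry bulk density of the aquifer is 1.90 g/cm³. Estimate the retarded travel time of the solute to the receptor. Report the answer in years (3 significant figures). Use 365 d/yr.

434 years

K = 2.50e-5 m/s × 86400 s/d = 2.160 m/d
Specific discharge q = 2.160 × 0.0014 = 0.003024 m/d
v = Ki/n = 2.160·0.0014/0.24 = 0.01260 m/d
Retardation R = 1 + ρ_b·K_d/n = 1 + 1.90×1.6/0.24 = 13.67
Contaminant velocity v_c = v/R = 0.01260/13.67 = 9.220e-4 m/d
t = L/v_c = 146/9.220e-4 = 158400 d
   = 158400/365 = 434 yr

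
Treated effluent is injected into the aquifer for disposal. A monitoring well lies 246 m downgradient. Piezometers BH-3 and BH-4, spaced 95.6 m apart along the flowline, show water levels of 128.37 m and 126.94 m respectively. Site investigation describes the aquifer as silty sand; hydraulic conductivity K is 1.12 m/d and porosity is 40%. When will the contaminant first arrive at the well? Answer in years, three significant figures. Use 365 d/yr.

Hydraulic gradient i = (128.37 − 126.94) / 95.6 = 1.43 / 95.6 = 0.01496
Specific discharge q = 1.12 × 0.01496 = 0.01675 m/d
Seepage velocity v = q / n = 0.01675 / 0.40 = 0.04188 m/d
t = L / v = 246 / 0.04188 = 5874 d
   = 5874 / 365 = 16.1 yr

16.1 years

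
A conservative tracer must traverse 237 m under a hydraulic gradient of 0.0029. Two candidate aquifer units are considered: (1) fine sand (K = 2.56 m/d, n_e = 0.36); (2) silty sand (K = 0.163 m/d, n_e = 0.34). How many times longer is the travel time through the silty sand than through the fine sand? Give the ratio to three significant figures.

Unit 1 (fine sand): v = 2.56×0.0029/0.36 = 0.02062 m/d, t = 237/0.02062 = 11490 d
Unit 2 (silty sand): v = 0.163×0.0029/0.34 = 0.001390 m/d, t = 237/0.001390 = 170500 d
t(silty sand) / t(fine sand) = 170500/11490 = 14.8

14.8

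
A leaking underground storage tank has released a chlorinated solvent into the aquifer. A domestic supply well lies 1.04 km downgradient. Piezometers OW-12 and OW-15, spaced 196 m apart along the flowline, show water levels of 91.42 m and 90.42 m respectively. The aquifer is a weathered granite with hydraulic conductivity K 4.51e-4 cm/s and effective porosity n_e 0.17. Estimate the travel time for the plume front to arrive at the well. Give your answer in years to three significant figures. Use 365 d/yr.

Hydraulic gradient i = (91.42 − 90.42) / 196 = 1.00 / 196 = 0.005102
K = 4.51e-4 cm/s × 864 = 0.3897 m/d
q = Ki = 0.3897 × 0.005102 = 0.001988 m/d
Seepage velocity v = q / n = 0.001988 / 0.17 = 0.01169 m/d
L = 1.04 km = 1040 m
t = L / v = 1040 / 0.01169 = 88930 d
   = 88930 / 365 = 244 yr

244 years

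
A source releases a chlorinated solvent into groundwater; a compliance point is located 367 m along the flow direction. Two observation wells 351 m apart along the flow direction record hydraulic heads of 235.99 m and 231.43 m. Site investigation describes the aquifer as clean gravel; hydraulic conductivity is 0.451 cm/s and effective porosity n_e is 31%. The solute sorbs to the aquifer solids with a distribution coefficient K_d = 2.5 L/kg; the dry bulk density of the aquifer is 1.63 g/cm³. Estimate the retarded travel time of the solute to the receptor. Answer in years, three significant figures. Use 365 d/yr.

0.871 years

Hydraulic gradient i = (235.99 − 231.43) / 351 = 4.56 / 351 = 0.01299
K = 0.451 cm/s × 864 = 389.7 m/d
q = Ki = 389.7 × 0.01299 = 5.062 m/d
v = Ki/n = 389.7·0.01299/0.31 = 16.33 m/d
Retardation R = 1 + ρ_b·K_d/n = 1 + 1.63×2.5/0.31 = 14.15
Contaminant velocity v_c = v/R = 16.33/14.15 = 1.154 m/d
t = L/v_c = 367/1.154 = 317.9 d
   = 317.9/365 = 0.871 yr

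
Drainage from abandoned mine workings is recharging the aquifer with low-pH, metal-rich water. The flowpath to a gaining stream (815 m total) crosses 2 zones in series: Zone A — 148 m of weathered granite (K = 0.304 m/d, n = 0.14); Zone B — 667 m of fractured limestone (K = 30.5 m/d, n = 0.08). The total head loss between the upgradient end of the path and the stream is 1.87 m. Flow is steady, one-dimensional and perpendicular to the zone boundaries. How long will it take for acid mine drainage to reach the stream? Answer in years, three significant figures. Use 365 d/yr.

55.2 years

Steady 1-D flow in series ⇒ the Darcy flux q is identical in every zone and the zone head losses add (resistances L/K in series).
Σ(L/K) = 148/0.304 + 667/30.5 = 486.8 + 21.87 = 508.7 d
q = ΔH / Σ(L/K) = 1.87 / 508.7 = 0.003676 m/d (same in every zone)
Zone A: v = q/n = 0.003676/0.14 = 0.02626 m/d → t_A = 148/0.02626 = 5637 d
Zone B: v = q/n = 0.003676/0.08 = 0.04595 m/d → t_B = 667/0.04595 = 14520 d
Total t = 5637 + 14520 = 20150 d
   = 20150 / 365 = 55.2 yr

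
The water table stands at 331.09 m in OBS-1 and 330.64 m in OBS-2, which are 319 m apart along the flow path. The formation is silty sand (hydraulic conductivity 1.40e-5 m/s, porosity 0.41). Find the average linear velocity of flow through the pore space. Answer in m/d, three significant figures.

0.00416 m/d

Hydraulic gradient i = (331.09 − 330.64) / 319 = 0.45 / 319 = 0.001411
K = 1.40e-5 m/s × 86400 s/d = 1.210 m/d
q = Ki = 1.210 × 0.001411 = 0.001706 m/d
v_s = q/n_e = 0.001706/0.41 = 0.004162 m/d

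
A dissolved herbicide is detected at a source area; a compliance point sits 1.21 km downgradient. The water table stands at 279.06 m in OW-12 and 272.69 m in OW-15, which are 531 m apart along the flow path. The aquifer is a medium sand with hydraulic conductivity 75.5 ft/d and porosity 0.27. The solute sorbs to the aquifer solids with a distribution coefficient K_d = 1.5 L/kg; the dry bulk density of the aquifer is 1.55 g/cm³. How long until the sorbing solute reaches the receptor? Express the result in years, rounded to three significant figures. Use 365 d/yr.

Hydraulic gradient i = (279.06 − 272.69) / 531 = 6.37 / 531 = 0.01200
K = 75.5 ft/d × 0.3048 = 23.01 m/d
Specific discharge q = 23.01 × 0.01200 = 0.2761 m/d
v_s = q/n_e = 0.2761/0.27 = 1.022 m/d
Retardation R = 1 + ρ_b·K_d/n = 1 + 1.55×1.5/0.27 = 9.611
Contaminant velocity v_c = v/R = 1.022/9.611 = 0.1064 m/d
L = 1.21 km = 1210 m
t = L/v_c = 1210/0.1064 = 11370 d
   = 11370/365 = 31.2 yr

31.2 years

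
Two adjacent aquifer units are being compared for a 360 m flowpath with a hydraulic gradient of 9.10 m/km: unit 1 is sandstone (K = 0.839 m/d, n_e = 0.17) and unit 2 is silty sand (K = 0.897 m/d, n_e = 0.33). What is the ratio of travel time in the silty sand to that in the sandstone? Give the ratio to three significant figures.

1.82

Unit 1 (sandstone): v = 0.839×0.0091/0.17 = 0.04491 m/d, t = 360/0.04491 = 8016 d
Unit 2 (silty sand): v = 0.897×0.0091/0.33 = 0.02474 m/d, t = 360/0.02474 = 14550 d
t(silty sand) / t(sandstone) = 14550/8016 = 1.82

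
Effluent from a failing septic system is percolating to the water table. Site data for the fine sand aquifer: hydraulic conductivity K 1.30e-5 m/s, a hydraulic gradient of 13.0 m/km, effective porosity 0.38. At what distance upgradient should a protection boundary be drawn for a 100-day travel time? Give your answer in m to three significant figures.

K = 1.30e-5 m/s × 86400 s/d = 1.123 m/d
Specific discharge q = 1.123 × 0.013 = 0.01460 m/d
v = Ki/n = 1.123·0.013/0.38 = 0.03843 m/d
L = v × T = 0.03843 × 100 = 3.843 m

3.84 m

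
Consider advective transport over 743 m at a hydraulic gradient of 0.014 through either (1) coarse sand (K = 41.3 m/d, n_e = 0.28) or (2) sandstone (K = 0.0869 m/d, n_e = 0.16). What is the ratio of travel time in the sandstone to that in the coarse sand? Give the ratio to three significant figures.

272

Unit 1 (coarse sand): v = 41.3×0.014/0.28 = 2.065 m/d, t = 743/2.065 = 359.8 d
Unit 2 (sandstone): v = 0.0869×0.014/0.16 = 0.007604 m/d, t = 743/0.007604 = 97710 d
t(sandstone) / t(coarse sand) = 97710/359.8 = 272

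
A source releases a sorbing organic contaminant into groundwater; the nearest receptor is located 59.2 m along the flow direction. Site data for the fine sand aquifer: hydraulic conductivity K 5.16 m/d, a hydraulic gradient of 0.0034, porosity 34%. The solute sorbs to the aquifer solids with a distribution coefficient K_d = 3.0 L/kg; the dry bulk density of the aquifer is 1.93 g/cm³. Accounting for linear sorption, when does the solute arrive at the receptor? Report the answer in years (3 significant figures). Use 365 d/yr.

Specific discharge q = 5.16 × 0.0034 = 0.01754 m/d
v = Ki/n = 5.16·0.0034/0.34 = 0.05160 m/d
Retardation R = 1 + ρ_b·K_d/n = 1 + 1.93×3.0/0.34 = 18.03
Contaminant velocity v_c = v/R = 0.05160/18.03 = 0.002862 m/d
t = L/v_c = 59.2/0.002862 = 20680 d
   = 20680/365 = 56.7 yr

56.7 years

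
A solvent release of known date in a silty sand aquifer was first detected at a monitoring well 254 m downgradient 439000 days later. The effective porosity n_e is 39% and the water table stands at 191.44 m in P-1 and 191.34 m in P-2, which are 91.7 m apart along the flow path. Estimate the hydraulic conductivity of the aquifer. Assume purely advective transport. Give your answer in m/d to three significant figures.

Hydraulic gradient i = (191.44 − 191.34) / 91.7 = 0.10 / 91.7 = 0.001091
v = L / t = 254 / 439000 = 5.786e-4 m/d
K = v · n / i = 5.786e-4 × 0.39 / 0.001091 = 0.207 m/d

0.207 m/d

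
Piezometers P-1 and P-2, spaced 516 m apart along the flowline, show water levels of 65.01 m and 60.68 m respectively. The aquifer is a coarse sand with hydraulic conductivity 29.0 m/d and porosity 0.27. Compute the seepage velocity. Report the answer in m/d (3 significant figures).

Hydraulic gradient i = (65.01 − 60.68) / 516 = 4.33 / 516 = 0.008391
Specific discharge q = 29.0 × 0.008391 = 0.2434 m/d
Seepage velocity v = q / n = 0.2434 / 0.27 = 0.9013 m/d

0.901 m/d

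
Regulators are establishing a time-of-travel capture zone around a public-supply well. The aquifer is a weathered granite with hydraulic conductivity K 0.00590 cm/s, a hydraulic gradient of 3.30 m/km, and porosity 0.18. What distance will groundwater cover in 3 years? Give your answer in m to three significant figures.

102 m

K = 0.00590 cm/s × 864 = 5.098 m/d
q = Ki = 5.098 × 0.0033 = 0.01682 m/d
v = Ki/n = 5.098·0.0033/0.18 = 0.09346 m/d
T = 3 yr × 365 = 1095 d
L = v × T = 0.09346 × 1095 = 102.3 m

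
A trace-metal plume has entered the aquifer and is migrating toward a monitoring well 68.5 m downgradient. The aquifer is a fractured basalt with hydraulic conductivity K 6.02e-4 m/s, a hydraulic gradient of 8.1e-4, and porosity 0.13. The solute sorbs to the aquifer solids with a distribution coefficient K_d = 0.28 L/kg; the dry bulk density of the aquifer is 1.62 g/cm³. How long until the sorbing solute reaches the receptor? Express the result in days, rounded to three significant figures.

949 days

K = 6.02e-4 m/s × 86400 s/d = 52.01 m/d
Darcy flux q = K·i = 52.01 × 8.1e-4 = 0.04213 m/d
v_s = q/n_e = 0.04213/0.13 = 0.3241 m/d
Retardation R = 1 + ρ_b·K_d/n = 1 + 1.62×0.28/0.13 = 4.489
Contaminant velocity v_c = v/R = 0.3241/4.489 = 0.07219 m/d
t = L/v_c = 68.5/0.07219 = 948.9 d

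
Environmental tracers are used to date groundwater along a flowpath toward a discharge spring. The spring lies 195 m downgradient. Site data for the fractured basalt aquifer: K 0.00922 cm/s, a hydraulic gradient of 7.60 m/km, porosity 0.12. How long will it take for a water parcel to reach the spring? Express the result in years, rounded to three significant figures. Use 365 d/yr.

K = 0.00922 cm/s × 864 = 7.966 m/d
Specific discharge q = 7.966 × 0.0076 = 0.06054 m/d
Average linear velocity = 0.06054 / 0.12 = 0.5045 m/d
t = L / v = 195 / 0.5045 = 386.5 d
   = 386.5 / 365 = 1.06 yr

1.06 years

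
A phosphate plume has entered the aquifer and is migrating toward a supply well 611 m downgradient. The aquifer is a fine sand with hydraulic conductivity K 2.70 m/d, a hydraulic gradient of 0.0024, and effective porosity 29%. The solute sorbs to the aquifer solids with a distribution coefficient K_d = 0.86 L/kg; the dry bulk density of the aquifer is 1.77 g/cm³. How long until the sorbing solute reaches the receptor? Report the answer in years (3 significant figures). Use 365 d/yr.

468 years

Darcy flux q = K·i = 2.70 × 0.0024 = 0.006480 m/d
v_s = q/n_e = 0.006480/0.29 = 0.02234 m/d
Retardation R = 1 + ρ_b·K_d/n = 1 + 1.77×0.86/0.29 = 6.249
Contaminant velocity v_c = v/R = 0.02234/6.249 = 0.003576 m/d
t = L/v_c = 611/0.003576 = 170900 d
   = 170900/365 = 468 yr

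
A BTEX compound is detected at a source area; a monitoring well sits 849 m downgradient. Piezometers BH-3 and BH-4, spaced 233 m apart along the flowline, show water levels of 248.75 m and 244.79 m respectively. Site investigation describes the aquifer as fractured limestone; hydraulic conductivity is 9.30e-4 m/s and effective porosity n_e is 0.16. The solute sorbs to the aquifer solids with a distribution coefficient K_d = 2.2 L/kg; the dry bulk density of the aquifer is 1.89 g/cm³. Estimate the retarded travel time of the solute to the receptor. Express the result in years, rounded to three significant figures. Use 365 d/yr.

Hydraulic gradient i = (248.75 − 244.79) / 233 = 3.96 / 233 = 0.01700
K = 9.30e-4 m/s × 86400 s/d = 80.35 m/d
Specific discharge q = 80.35 × 0.01700 = 1.366 m/d
Average linear velocity = 1.366 / 0.16 = 8.535 m/d
Retardation R = 1 + ρ_b·K_d/n = 1 + 1.89×2.2/0.16 = 26.99
Contaminant velocity v_c = v/R = 8.535/26.99 = 0.3163 m/d
t = L/v_c = 849/0.3163 = 2684 d
   = 2684/365 = 7.35 yr

7.35 years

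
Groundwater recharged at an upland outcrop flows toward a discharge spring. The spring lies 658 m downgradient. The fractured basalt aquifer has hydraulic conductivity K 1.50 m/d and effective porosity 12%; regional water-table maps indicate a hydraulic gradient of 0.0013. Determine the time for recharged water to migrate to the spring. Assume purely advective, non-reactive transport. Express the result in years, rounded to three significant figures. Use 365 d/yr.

111 years

q = Ki = 1.50 × 0.0013 = 0.001950 m/d
Seepage velocity v = q / n = 0.001950 / 0.12 = 0.01625 m/d
t = L / v = 658 / 0.01625 = 40490 d
   = 40490 / 365 = 111 yr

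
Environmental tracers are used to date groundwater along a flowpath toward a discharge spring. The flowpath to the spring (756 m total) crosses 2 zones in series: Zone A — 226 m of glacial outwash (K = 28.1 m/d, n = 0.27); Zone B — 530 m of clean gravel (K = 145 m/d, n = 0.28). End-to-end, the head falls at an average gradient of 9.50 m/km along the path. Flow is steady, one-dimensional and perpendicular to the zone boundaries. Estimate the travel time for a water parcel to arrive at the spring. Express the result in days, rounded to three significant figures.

Steady 1-D flow in series ⇒ the Darcy flux q is identical in every zone and the zone head losses add (resistances L/K in series).
Σ(L/K) = 226/28.1 + 530/145 = 8.043 + 3.655 = 11.70 d
K_eq = L_total / Σ(L/K) = 756 / 11.70 = 64.63 m/d
q = K_eq · i = 64.63 × 0.0095 = 0.6140 m/d (same in every zone)
Zone A: v = q/n = 0.6140/0.27 = 2.274 m/d → t_A = 226/2.274 = 99.39 d
Zone B: v = q/n = 0.6140/0.28 = 2.193 m/d → t_B = 530/2.193 = 241.7 d
Total t = 99.39 + 241.7 = 341.1 d

341 days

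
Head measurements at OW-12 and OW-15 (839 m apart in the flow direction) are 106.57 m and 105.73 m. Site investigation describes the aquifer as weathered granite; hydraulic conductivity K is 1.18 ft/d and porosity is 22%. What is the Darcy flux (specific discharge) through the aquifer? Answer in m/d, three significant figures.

3.60e-4 m/d

Hydraulic gradient i = (106.57 − 105.73) / 839 = 0.84 / 839 = 0.001001
K = 1.18 ft/d × 0.3048 = 0.3597 m/d
q = Ki = 0.3597 × 0.001001 = 3.601e-4 m/d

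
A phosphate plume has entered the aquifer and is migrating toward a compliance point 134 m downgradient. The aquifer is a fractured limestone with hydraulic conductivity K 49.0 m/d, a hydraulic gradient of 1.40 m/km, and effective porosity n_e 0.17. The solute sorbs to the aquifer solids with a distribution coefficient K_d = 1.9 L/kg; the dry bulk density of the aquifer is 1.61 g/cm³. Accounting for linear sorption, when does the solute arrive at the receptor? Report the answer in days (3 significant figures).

6310 days

Darcy flux q = K·i = 49.0 × 0.0014 = 0.06860 m/d
Seepage velocity v = q / n = 0.06860 / 0.17 = 0.4035 m/d
Retardation R = 1 + ρ_b·K_d/n = 1 + 1.61×1.9/0.17 = 18.99
Contaminant velocity v_c = v/R = 0.4035/18.99 = 0.02124 m/d
t = L/v_c = 134/0.02124 = 6307 d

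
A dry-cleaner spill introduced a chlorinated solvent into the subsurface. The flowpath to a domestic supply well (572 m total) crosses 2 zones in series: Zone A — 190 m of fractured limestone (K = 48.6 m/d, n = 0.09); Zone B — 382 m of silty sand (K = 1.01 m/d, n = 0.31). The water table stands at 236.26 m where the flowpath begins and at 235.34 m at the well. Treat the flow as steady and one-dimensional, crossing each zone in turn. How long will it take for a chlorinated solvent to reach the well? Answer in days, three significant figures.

56300 days

Total head drop ΔH = 236.26 − 235.34 = 0.92 m
Steady 1-D flow in series ⇒ the Darcy flux q is identical in every zone and the zone head losses add (resistances L/K in series).
Σ(L/K) = 190/48.6 + 382/1.01 = 3.909 + 378.2 = 382.1 d
q = ΔH / Σ(L/K) = 0.92 / 382.1 = 0.002408 m/d (same in every zone)
Zone A: v = q/n = 0.002408/0.09 = 0.02675 m/d → t_A = 190/0.02675 = 7103 d
Zone B: v = q/n = 0.002408/0.31 = 0.007766 m/d → t_B = 382/0.007766 = 49190 d
Total t = 7103 + 49190 = 56290 d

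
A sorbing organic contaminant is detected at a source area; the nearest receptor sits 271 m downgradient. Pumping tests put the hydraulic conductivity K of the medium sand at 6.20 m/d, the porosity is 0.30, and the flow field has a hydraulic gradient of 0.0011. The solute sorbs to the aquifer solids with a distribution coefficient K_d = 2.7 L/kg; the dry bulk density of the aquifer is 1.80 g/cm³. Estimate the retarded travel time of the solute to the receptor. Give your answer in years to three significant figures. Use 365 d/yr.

q = Ki = 6.20 × 0.0011 = 0.006820 m/d
v_s = q/n_e = 0.006820/0.30 = 0.02273 m/d
Retardation R = 1 + ρ_b·K_d/n = 1 + 1.80×2.7/0.30 = 17.20
Contaminant velocity v_c = v/R = 0.02273/17.20 = 0.001322 m/d
t = L/v_c = 271/0.001322 = 205000 d
   = 205000/365 = 562 yr

562 years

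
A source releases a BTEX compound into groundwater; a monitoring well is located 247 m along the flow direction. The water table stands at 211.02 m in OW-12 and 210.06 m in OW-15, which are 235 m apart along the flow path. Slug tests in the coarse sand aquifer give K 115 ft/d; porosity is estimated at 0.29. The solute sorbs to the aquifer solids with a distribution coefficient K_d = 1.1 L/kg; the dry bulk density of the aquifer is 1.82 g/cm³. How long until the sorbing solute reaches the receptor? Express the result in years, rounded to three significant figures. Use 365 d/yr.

Hydraulic gradient i = (211.02 − 210.06) / 235 = 0.96 / 235 = 0.004085
K = 115 ft/d × 0.3048 = 35.05 m/d
Specific discharge q = 35.05 × 0.004085 = 0.1432 m/d
Average linear velocity = 0.1432 / 0.29 = 0.4938 m/d
Retardation R = 1 + ρ_b·K_d/n = 1 + 1.82×1.1/0.29 = 7.903
Contaminant velocity v_c = v/R = 0.4938/7.903 = 0.06247 m/d
t = L/v_c = 247/0.06247 = 3954 d
   = 3954/365 = 10.8 yr

10.8 years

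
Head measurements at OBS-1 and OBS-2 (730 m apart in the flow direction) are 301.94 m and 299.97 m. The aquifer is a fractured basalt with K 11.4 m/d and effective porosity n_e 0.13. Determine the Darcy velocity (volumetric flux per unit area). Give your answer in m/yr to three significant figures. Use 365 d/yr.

11.2 m/yr

Hydraulic gradient i = (301.94 − 299.97) / 730 = 1.97 / 730 = 0.002699
q = Ki = 11.4 × 0.002699 = 0.03076 m/d
   = 0.03076 × 365 = 11.2 m/yr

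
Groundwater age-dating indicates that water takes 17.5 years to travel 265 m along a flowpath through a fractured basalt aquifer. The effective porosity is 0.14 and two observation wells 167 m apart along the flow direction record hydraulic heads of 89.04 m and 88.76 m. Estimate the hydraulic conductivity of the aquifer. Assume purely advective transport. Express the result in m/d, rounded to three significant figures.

Hydraulic gradient i = (89.04 − 88.76) / 167 = 0.28 / 167 = 0.001677
t = 17.5 years = 6388 d
v = L / t = 265 / 6388 = 0.04149 m/d
K = v · n / i = 0.04149 × 0.14 / 0.001677 = 3.46 m/d

3.46 m/d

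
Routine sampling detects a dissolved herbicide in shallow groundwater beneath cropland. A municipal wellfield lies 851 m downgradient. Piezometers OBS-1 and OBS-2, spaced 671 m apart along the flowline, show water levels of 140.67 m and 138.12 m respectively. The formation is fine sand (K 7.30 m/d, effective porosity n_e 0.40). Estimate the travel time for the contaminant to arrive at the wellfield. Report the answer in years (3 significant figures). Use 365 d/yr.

33.6 years

Hydraulic gradient i = (140.67 − 138.12) / 671 = 2.55 / 671 = 0.003800
Darcy flux q = K·i = 7.30 × 0.003800 = 0.02774 m/d
Seepage velocity v = q / n = 0.02774 / 0.40 = 0.06936 m/d
t = L / v = 851 / 0.06936 = 12270 d
   = 12270 / 365 = 33.6 yr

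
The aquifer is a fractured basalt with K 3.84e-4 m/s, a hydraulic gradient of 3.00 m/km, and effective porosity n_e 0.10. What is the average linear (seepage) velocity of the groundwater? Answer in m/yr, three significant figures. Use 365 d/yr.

363 m/yr

K = 3.84e-4 m/s × 86400 s/d = 33.18 m/d
q = Ki = 33.18 × 0.0030 = 0.09953 m/d
Average linear velocity = 0.09953 / 0.10 = 0.9953 m/d
   = 0.9953 × 365 = 363 m/yr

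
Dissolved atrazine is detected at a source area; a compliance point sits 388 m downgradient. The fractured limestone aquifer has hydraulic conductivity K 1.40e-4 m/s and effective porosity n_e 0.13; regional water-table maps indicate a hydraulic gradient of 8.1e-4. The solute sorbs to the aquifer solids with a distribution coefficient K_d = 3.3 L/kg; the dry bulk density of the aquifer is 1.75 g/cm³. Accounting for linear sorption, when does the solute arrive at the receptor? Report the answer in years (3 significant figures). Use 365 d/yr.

K = 1.40e-4 m/s × 86400 s/d = 12.10 m/d
Darcy flux q = K·i = 12.10 × 8.1e-4 = 0.009798 m/d
v = Ki/n = 12.10·8.1e-4/0.13 = 0.07537 m/d
Retardation R = 1 + ρ_b·K_d/n = 1 + 1.75×3.3/0.13 = 45.42
Contaminant velocity v_c = v/R = 0.07537/45.42 = 0.001659 m/d
t = L/v_c = 388/0.001659 = 233800 d
   = 233800/365 = 641 yr

641 years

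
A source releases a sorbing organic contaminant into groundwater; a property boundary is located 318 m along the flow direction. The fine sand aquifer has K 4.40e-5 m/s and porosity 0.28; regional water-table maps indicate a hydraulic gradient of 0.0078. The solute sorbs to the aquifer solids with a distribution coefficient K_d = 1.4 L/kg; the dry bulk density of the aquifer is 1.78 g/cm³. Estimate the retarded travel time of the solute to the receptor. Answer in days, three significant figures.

29700 days

K = 4.40e-5 m/s × 86400 s/d = 3.802 m/d
Specific discharge q = 3.802 × 0.0078 = 0.02965 m/d
v_s = q/n_e = 0.02965/0.28 = 0.1059 m/d
Retardation R = 1 + ρ_b·K_d/n = 1 + 1.78×1.4/0.28 = 9.900
Contaminant velocity v_c = v/R = 0.1059/9.900 = 0.01070 m/d
t = L/v_c = 318/0.01070 = 29730 d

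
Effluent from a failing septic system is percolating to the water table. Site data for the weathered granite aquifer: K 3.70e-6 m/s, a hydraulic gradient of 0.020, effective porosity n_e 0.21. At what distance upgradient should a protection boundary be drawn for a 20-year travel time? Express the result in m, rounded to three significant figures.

K = 3.70e-6 m/s × 86400 s/d = 0.3197 m/d
Specific discharge q = 0.3197 × 0.020 = 0.006394 m/d
Average linear velocity = 0.006394 / 0.21 = 0.03045 m/d
T = 20 yr × 365 = 7300 d
L = v × T = 0.03045 × 7300 = 222.3 m

222 m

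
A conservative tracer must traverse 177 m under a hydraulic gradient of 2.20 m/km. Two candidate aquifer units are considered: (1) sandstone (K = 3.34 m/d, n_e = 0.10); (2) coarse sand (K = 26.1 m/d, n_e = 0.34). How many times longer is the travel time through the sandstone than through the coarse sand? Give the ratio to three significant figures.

Unit 1 (sandstone): v = 3.34×0.0022/0.10 = 0.07348 m/d, t = 177/0.07348 = 2409 d
Unit 2 (coarse sand): v = 26.1×0.0022/0.34 = 0.1689 m/d, t = 177/0.1689 = 1048 d
t(sandstone) / t(coarse sand) = 2409/1048 = 2.30

2.30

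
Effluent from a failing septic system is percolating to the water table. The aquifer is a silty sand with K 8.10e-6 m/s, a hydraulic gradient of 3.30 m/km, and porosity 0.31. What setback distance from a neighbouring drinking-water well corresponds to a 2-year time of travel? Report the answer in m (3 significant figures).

K = 8.10e-6 m/s × 86400 s/d = 0.6998 m/d
Darcy flux q = K·i = 0.6998 × 0.0033 = 0.002309 m/d
Average linear velocity = 0.002309 / 0.31 = 0.007450 m/d
T = 2 yr × 365 = 730 d
L = v × T = 0.007450 × 730 = 5.438 m

5.44 m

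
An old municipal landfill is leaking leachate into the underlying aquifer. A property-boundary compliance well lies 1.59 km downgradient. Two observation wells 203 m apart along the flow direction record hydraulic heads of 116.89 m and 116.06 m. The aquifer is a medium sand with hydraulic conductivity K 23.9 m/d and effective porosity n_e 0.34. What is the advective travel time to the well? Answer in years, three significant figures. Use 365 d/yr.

Hydraulic gradient i = (116.89 − 116.06) / 203 = 0.83 / 203 = 0.004089
q = Ki = 23.9 × 0.004089 = 0.09772 m/d
v_s = q/n_e = 0.09772/0.34 = 0.2874 m/d
L = 1.59 km = 1590 m
t = L / v = 1590 / 0.2874 = 5532 d
   = 5532 / 365 = 15.2 yr

15.2 years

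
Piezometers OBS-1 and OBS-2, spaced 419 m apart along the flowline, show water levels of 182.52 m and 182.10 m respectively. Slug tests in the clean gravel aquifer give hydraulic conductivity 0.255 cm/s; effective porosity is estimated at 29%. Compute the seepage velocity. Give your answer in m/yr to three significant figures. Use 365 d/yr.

278 m/yr

Hydraulic gradient i = (182.52 − 182.10) / 419 = 0.42 / 419 = 0.001002
K = 0.255 cm/s × 864 = 220.3 m/d
Darcy flux q = K·i = 220.3 × 0.001002 = 0.2208 m/d
v_s = q/n_e = 0.2208/0.29 = 0.7615 m/d
   = 0.7615 × 365 = 278 m/yr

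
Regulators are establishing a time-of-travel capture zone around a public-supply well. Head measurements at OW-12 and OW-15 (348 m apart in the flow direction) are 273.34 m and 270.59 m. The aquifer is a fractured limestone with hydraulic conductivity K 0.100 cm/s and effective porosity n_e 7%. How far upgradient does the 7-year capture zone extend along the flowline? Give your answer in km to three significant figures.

Hydraulic gradient i = (273.34 − 270.59) / 348 = 2.75 / 348 = 0.007902
K = 0.100 cm/s × 864 = 86.40 m/d
Darcy flux q = K·i = 86.40 × 0.007902 = 0.6828 m/d
v_s = q/n_e = 0.6828/0.07 = 9.754 m/d
T = 7 yr × 365 = 2555 d
L = v × T = 9.754 × 2555 = 24920 m
   = 24.9 km

24.9 km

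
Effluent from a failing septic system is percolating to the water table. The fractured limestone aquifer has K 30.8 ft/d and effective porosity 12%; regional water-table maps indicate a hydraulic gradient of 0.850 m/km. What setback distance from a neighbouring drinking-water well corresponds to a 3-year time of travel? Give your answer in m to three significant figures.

K = 30.8 ft/d × 0.3048 = 9.388 m/d
Specific discharge q = 9.388 × 8.5e-4 = 0.007980 m/d
Seepage velocity v = q / n = 0.007980 / 0.12 = 0.06650 m/d
T = 3 yr × 365 = 1095 d
L = v × T = 0.06650 × 1095 = 72.81 m

72.8 m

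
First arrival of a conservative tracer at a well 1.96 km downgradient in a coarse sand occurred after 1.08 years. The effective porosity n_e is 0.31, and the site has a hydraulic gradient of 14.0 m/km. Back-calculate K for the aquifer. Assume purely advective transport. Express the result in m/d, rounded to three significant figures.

t = 1.08 years = 394.2 d
L = 1.96 km = 1960 m
v = L / t = 1960 / 394.2 = 4.972 m/d
K = v · n / i = 4.972 × 0.31 / 0.014 = 110 m/d

110 m/d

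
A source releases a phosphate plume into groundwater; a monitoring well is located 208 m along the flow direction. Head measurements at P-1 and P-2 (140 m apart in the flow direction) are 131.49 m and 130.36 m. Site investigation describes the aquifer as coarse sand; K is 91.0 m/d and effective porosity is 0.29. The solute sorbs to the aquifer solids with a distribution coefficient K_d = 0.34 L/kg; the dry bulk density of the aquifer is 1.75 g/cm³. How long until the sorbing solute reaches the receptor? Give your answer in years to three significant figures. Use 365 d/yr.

0.687 years

Hydraulic gradient i = (131.49 − 130.36) / 140 = 1.13 / 140 = 0.008071
q = Ki = 91.0 × 0.008071 = 0.7345 m/d
v = Ki/n = 91.0·0.008071/0.29 = 2.533 m/d
Retardation R = 1 + ρ_b·K_d/n = 1 + 1.75×0.34/0.29 = 3.052
Contaminant velocity v_c = v/R = 2.533/3.052 = 0.8299 m/d
t = L/v_c = 208/0.8299 = 250.6 d
   = 250.6/365 = 0.687 yr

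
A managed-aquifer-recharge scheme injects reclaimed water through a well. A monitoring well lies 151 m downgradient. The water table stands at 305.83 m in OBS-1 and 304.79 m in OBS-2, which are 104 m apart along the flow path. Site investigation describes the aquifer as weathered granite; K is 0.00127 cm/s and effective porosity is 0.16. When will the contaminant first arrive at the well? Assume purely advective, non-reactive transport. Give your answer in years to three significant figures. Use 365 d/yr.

Hydraulic gradient i = (305.83 − 304.79) / 104 = 1.04 / 104 = 0.01000
K = 0.00127 cm/s × 864 = 1.097 m/d
Specific discharge q = 1.097 × 0.01000 = 0.01097 m/d
v_s = q/n_e = 0.01097/0.16 = 0.06858 m/d
t = L / v = 151 / 0.06858 = 2202 d
   = 2202 / 365 = 6.03 yr

6.03 years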